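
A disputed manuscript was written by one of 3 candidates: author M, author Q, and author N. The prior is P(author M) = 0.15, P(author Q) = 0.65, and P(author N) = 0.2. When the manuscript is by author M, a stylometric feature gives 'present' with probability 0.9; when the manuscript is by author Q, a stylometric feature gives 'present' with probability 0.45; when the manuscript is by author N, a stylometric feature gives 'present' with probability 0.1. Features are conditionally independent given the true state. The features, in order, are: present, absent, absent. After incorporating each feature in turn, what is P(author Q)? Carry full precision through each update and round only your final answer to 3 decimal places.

0.834

Apply Bayes' rule sequentially, carrying P(author Q) forward.
After 'present': normaliser = 0.9·0.1500 + 0.45·0.6500 + 0.1·0.2000; P(author M) ≈ 0.3017, P(author Q) ≈ 0.6536, P(author N) ≈ 0.0447
After 'absent': normaliser = 0.1·0.3017 + 0.55·0.6536 + 0.9·0.0447; P(author M) ≈ 0.0702, P(author Q) ≈ 0.8363, P(author N) ≈ 0.0936
After 'absent': normaliser = 0.1·0.0702 + 0.55·0.8363 + 0.9·0.0936; P(author M) ≈ 0.0127, P(author Q) ≈ 0.8345, P(author N) ≈ 0.1528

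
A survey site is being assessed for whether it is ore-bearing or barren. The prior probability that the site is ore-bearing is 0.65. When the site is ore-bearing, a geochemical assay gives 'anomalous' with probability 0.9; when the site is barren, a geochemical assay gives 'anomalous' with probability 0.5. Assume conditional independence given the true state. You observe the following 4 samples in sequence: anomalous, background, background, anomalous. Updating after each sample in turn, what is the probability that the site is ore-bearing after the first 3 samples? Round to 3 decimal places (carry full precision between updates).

After 'anomalous': P(ore) = 0.9·0.6500 / (0.9·0.6500 + 0.5·0.3500) ≈ 0.7697
After 'background': P(ore) = 0.1·0.7697 / (0.1·0.7697 + 0.5·0.2303) ≈ 0.4007
After 'background': P(ore) = 0.1·0.4007 / (0.1·0.4007 + 0.5·0.5993) ≈ 0.1179

0.118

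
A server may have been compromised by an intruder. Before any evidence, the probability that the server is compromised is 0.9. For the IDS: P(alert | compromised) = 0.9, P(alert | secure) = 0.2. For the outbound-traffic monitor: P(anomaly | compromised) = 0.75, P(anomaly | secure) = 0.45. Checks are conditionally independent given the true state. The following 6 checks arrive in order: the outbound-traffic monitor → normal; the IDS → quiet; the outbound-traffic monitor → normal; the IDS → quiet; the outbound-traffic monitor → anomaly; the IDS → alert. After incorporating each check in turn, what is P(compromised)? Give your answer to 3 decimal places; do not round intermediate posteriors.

After the outbound-traffic monitor='normal': P(compromised) = 0.25·0.9000 / (0.25·0.9000 + 0.55·0.1000) ≈ 0.8036
After the IDS='quiet': P(compromised) = 0.1·0.8036 / (0.1·0.8036 + 0.8·0.1964) ≈ 0.3383
After the outbound-traffic monitor='normal': P(compromised) = 0.25·0.3383 / (0.25·0.3383 + 0.55·0.6617) ≈ 0.1886
After the IDS='quiet': P(compromised) = 0.1·0.1886 / (0.1·0.1886 + 0.8·0.8114) ≈ 0.0282
After the outbound-traffic monitor='anomaly': P(compromised) = 0.75·0.0282 / (0.75·0.0282 + 0.45·0.9718) ≈ 0.0462
After the IDS='alert': P(compromised) = 0.9·0.0462 / (0.9·0.0462 + 0.2·0.9538) ≈ 0.1789

0.179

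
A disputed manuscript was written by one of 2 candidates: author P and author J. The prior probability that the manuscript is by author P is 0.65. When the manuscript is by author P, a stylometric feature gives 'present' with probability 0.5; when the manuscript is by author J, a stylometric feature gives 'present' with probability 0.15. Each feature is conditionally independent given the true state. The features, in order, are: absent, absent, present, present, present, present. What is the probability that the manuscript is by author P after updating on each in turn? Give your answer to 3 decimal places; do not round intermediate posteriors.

0.988

Apply Bayes' rule sequentially, carrying P(author P) forward.
After 'absent': P(author P) = 0.5·0.6500 / (0.5·0.6500 + 0.85·0.3500) ≈ 0.5221
After 'absent': P(author P) = 0.5·0.5221 / (0.5·0.5221 + 0.85·0.4779) ≈ 0.3912
After 'present': P(author P) = 0.5·0.3912 / (0.5·0.3912 + 0.15·0.6088) ≈ 0.6817
After 'present': P(author P) = 0.5·0.6817 / (0.5·0.6817 + 0.15·0.3183) ≈ 0.8772
After 'present': P(author P) = 0.5·0.8772 / (0.5·0.8772 + 0.15·0.1228) ≈ 0.9597
After 'present': P(author P) = 0.5·0.9597 / (0.5·0.9597 + 0.15·0.0403) ≈ 0.9876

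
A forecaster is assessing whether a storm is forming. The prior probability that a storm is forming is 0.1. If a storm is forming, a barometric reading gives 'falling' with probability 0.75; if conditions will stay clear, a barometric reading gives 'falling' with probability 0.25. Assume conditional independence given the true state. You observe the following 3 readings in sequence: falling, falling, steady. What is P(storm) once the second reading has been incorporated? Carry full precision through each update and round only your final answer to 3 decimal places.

0.500

After 'falling': P(storm) = 0.75·0.1000 / (0.75·0.1000 + 0.25·0.9000) ≈ 0.2500
After 'falling': P(storm) = 0.75·0.2500 / (0.75·0.2500 + 0.25·0.7500) ≈ 0.5000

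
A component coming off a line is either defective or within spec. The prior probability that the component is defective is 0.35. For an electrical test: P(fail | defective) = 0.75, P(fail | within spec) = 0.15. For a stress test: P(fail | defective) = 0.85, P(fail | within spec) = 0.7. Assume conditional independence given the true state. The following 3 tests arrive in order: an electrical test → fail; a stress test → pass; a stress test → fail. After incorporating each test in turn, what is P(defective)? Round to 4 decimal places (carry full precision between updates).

0.6204

Each posterior becomes the prior for the next update.
After an electrical test='fail': P(defective) = 0.75·0.3500 / (0.75·0.3500 + 0.15·0.6500) ≈ 0.7292
After a stress test='pass': P(defective) = 0.15·0.7292 / (0.15·0.7292 + 0.3·0.2708) ≈ 0.5738
After a stress test='fail': P(defective) = 0.85·0.5738 / (0.85·0.5738 + 0.7·0.4262) ≈ 0.6204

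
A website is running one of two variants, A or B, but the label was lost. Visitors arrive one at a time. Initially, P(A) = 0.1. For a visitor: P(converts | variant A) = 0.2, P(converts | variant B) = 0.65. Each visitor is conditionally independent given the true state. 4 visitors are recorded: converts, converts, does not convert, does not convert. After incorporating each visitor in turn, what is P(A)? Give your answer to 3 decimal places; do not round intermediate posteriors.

After 'converts': P(A) = 0.2·0.1000 / (0.2·0.1000 + 0.65·0.9000) ≈ 0.0331
After 'converts': P(A) = 0.2·0.0331 / (0.2·0.0331 + 0.65·0.9669) ≈ 0.0104
After 'does not convert': P(A) = 0.8·0.0104 / (0.8·0.0104 + 0.35·0.9896) ≈ 0.0235
After 'does not convert': P(A) = 0.8·0.0235 / (0.8·0.0235 + 0.35·0.9765) ≈ 0.0521

0.052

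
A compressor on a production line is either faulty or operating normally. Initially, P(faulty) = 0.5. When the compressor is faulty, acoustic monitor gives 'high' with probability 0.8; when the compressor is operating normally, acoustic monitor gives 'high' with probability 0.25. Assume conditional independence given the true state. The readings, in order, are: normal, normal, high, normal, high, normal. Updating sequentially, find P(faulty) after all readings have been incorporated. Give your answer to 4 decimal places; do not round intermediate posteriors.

0.0492

Each posterior becomes the prior for the next update.
After 'normal': P(faulty) = 0.2·0.5000 / (0.2·0.5000 + 0.75·0.5000) ≈ 0.2105
After 'normal': P(faulty) = 0.2·0.2105 / (0.2·0.2105 + 0.75·0.7895) ≈ 0.0664
After 'high': P(faulty) = 0.8·0.0664 / (0.8·0.0664 + 0.25·0.9336) ≈ 0.1854
After 'normal': P(faulty) = 0.2·0.1854 / (0.2·0.1854 + 0.75·0.8146) ≈ 0.0572
After 'high': P(faulty) = 0.8·0.0572 / (0.8·0.0572 + 0.25·0.9428) ≈ 0.1626
After 'normal': P(faulty) = 0.2·0.1626 / (0.2·0.1626 + 0.75·0.8374) ≈ 0.0492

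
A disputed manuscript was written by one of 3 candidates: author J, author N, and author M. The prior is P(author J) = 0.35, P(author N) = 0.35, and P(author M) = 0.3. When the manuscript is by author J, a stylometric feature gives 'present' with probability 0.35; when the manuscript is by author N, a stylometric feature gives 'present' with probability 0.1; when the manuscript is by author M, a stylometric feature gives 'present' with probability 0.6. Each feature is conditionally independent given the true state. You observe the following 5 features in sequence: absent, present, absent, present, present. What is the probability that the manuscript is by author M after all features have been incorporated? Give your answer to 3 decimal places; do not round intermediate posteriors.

0.610

After 'absent': normaliser = 0.65·0.3500 + 0.9·0.3500 + 0.4·0.3000; P(author J) ≈ 0.3434, P(author N) ≈ 0.4755, P(author M) ≈ 0.1811
After 'present': normaliser = 0.35·0.3434 + 0.1·0.4755 + 0.6·0.1811; P(author J) ≈ 0.4348, P(author N) ≈ 0.1720, P(author M) ≈ 0.3932
After 'absent': normaliser = 0.65·0.4348 + 0.9·0.1720 + 0.4·0.3932; P(author J) ≈ 0.4752, P(author N) ≈ 0.2603, P(author M) ≈ 0.2644
After 'present': normaliser = 0.35·0.4752 + 0.1·0.2603 + 0.6·0.2644; P(author J) ≈ 0.4738, P(author N) ≈ 0.0742, P(author M) ≈ 0.4520
After 'present': normaliser = 0.35·0.4738 + 0.1·0.0742 + 0.6·0.4520; P(author J) ≈ 0.3731, P(author N) ≈ 0.0167, P(author M) ≈ 0.6102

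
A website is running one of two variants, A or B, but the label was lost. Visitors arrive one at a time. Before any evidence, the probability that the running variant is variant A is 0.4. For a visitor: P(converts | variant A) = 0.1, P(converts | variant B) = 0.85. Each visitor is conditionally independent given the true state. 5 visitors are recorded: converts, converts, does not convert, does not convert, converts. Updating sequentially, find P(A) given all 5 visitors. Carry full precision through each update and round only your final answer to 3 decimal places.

Each posterior becomes the prior for the next update.
After 'converts': P(A) = 0.1·0.4000 / (0.1·0.4000 + 0.85·0.6000) ≈ 0.0727
After 'converts': P(A) = 0.1·0.0727 / (0.1·0.0727 + 0.85·0.9273) ≈ 0.0091
After 'does not convert': P(A) = 0.9·0.0091 / (0.9·0.0091 + 0.15·0.9909) ≈ 0.0525
After 'does not convert': P(A) = 0.9·0.0525 / (0.9·0.0525 + 0.15·0.9475) ≈ 0.2494
After 'converts': P(A) = 0.1·0.2494 / (0.1·0.2494 + 0.85·0.7506) ≈ 0.0376

0.038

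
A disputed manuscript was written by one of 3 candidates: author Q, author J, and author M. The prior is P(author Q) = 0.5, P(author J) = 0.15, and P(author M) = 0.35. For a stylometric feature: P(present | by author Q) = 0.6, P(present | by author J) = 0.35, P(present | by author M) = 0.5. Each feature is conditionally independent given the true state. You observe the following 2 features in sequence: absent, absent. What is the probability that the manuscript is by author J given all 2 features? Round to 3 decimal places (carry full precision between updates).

0.274

After 'absent': normaliser = 0.4·0.5000 + 0.65·0.1500 + 0.5·0.3500; P(author Q) ≈ 0.4233, P(author J) ≈ 0.2063, P(author M) ≈ 0.3704
After 'absent': normaliser = 0.4·0.4233 + 0.65·0.2063 + 0.5·0.3704; P(author Q) ≈ 0.3465, P(author J) ≈ 0.2745, P(author M) ≈ 0.3790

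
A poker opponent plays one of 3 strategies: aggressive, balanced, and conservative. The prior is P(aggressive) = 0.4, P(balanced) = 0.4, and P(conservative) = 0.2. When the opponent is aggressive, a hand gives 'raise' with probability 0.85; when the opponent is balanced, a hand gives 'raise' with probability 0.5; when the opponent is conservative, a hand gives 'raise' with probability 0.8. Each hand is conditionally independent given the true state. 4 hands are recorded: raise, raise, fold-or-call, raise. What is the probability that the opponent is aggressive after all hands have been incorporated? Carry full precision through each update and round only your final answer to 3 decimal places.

After 'raise': normaliser = 0.85·0.4000 + 0.5·0.4000 + 0.8·0.2000; P(aggressive) ≈ 0.4857, P(balanced) ≈ 0.2857, P(conservative) ≈ 0.2286
After 'raise': normaliser = 0.85·0.4857 + 0.5·0.2857 + 0.8·0.2286; P(aggressive) ≈ 0.5590, P(balanced) ≈ 0.1934, P(conservative) ≈ 0.2476
After 'fold-or-call': normaliser = 0.15·0.5590 + 0.5·0.1934 + 0.2·0.2476; P(aggressive) ≈ 0.3644, P(balanced) ≈ 0.4203, P(conservative) ≈ 0.2152
After 'raise': normaliser = 0.85·0.3644 + 0.5·0.4203 + 0.8·0.2152; P(aggressive) ≈ 0.4476, P(balanced) ≈ 0.3037, P(conservative) ≈ 0.2488

0.448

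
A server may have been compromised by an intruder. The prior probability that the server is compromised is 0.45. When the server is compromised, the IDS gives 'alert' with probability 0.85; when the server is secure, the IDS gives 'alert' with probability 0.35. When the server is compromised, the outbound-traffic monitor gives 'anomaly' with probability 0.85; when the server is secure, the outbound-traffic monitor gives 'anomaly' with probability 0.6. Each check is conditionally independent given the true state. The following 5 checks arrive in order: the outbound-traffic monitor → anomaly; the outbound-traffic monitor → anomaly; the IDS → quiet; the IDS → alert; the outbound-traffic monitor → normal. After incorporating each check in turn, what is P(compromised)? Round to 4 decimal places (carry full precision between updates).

After the outbound-traffic monitor='anomaly': P(compromised) = 0.85·0.4500 / (0.85·0.4500 + 0.6·0.5500) ≈ 0.5368
After the outbound-traffic monitor='anomaly': P(compromised) = 0.85·0.5368 / (0.85·0.5368 + 0.6·0.4632) ≈ 0.6215
After the IDS='quiet': P(compromised) = 0.15·0.6215 / (0.15·0.6215 + 0.65·0.3785) ≈ 0.2748
After the IDS='alert': P(compromised) = 0.85·0.2748 / (0.85·0.2748 + 0.35·0.7252) ≈ 0.4792
After the outbound-traffic monitor='normal': P(compromised) = 0.15·0.4792 / (0.15·0.4792 + 0.4·0.5208) ≈ 0.2566

0.2566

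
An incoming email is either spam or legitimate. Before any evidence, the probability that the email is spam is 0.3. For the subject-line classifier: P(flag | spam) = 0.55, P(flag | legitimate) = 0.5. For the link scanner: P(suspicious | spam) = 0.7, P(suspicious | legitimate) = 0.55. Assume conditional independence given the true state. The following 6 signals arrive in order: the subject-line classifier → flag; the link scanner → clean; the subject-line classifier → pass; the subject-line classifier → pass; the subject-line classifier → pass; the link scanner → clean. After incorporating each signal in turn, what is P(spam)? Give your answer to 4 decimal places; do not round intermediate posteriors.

After the subject-line classifier='flag': P(spam) = 0.55·0.3000 / (0.55·0.3000 + 0.5·0.7000) ≈ 0.3204
After the link scanner='clean': P(spam) = 0.3·0.3204 / (0.3·0.3204 + 0.45·0.6796) ≈ 0.2391
After the subject-line classifier='pass': P(spam) = 0.45·0.2391 / (0.45·0.2391 + 0.5·0.7609) ≈ 0.2205
After the subject-line classifier='pass': P(spam) = 0.45·0.2205 / (0.45·0.2205 + 0.5·0.7795) ≈ 0.2029
After the subject-line classifier='pass': P(spam) = 0.45·0.2029 / (0.45·0.2029 + 0.5·0.7971) ≈ 0.1864
After the link scanner='clean': P(spam) = 0.3·0.1864 / (0.3·0.1864 + 0.45·0.8136) ≈ 0.1325

0.1325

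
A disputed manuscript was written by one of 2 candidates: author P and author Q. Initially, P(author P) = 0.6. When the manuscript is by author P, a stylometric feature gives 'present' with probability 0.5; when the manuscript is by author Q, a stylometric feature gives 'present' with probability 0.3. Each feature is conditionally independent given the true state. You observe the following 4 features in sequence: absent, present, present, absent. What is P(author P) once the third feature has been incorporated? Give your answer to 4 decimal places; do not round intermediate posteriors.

0.7485

After 'absent': P(author P) = 0.5·0.6000 / (0.5·0.6000 + 0.7·0.4000) ≈ 0.5172
After 'present': P(author P) = 0.5·0.5172 / (0.5·0.5172 + 0.3·0.4828) ≈ 0.6410
After 'present': P(author P) = 0.5·0.6410 / (0.5·0.6410 + 0.3·0.3590) ≈ 0.7485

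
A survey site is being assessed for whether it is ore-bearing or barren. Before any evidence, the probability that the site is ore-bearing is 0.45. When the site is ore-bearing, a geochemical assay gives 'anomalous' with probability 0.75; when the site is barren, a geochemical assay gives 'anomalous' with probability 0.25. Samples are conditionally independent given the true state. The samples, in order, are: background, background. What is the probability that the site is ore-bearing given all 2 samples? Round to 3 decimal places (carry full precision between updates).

After 'background': P(ore) = 0.25·0.4500 / (0.25·0.4500 + 0.75·0.5500) ≈ 0.2143
After 'background': P(ore) = 0.25·0.2143 / (0.25·0.2143 + 0.75·0.7857) ≈ 0.0833

0.083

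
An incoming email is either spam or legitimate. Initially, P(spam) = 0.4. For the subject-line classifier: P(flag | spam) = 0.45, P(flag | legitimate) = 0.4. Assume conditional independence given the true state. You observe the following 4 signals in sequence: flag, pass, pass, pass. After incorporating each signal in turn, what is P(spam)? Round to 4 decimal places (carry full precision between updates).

Each posterior becomes the prior for the next update.
After 'flag': P(spam) = 0.45·0.4000 / (0.45·0.4000 + 0.4·0.6000) ≈ 0.4286
After 'pass': P(spam) = 0.55·0.4286 / (0.55·0.4286 + 0.6·0.5714) ≈ 0.4074
After 'pass': P(spam) = 0.55·0.4074 / (0.55·0.4074 + 0.6·0.5926) ≈ 0.3866
After 'pass': P(spam) = 0.55·0.3866 / (0.55·0.3866 + 0.6·0.6134) ≈ 0.3662

0.3662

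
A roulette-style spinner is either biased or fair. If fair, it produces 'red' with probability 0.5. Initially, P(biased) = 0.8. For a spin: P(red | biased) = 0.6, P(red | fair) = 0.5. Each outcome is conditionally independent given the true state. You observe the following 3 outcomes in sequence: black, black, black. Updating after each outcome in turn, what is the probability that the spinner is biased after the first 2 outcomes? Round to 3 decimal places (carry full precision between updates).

0.719

After 'black': P(biased) = 0.4·0.8000 / (0.4·0.8000 + 0.5·0.2000) ≈ 0.7619
After 'black': P(biased) = 0.4·0.7619 / (0.4·0.7619 + 0.5·0.2381) ≈ 0.7191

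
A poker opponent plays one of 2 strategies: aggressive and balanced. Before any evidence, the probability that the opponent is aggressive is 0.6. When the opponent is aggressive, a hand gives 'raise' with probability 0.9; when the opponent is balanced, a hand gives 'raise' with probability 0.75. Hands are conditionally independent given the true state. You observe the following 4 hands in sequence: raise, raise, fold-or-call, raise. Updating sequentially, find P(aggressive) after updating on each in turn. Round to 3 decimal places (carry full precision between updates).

After 'raise': P(aggressive) = 0.9·0.6000 / (0.9·0.6000 + 0.75·0.4000) ≈ 0.6429
After 'raise': P(aggressive) = 0.9·0.6429 / (0.9·0.6429 + 0.75·0.3571) ≈ 0.6835
After 'fold-or-call': P(aggressive) = 0.1·0.6835 / (0.1·0.6835 + 0.25·0.3165) ≈ 0.4635
After 'raise': P(aggressive) = 0.9·0.4635 / (0.9·0.4635 + 0.75·0.5365) ≈ 0.5090

0.509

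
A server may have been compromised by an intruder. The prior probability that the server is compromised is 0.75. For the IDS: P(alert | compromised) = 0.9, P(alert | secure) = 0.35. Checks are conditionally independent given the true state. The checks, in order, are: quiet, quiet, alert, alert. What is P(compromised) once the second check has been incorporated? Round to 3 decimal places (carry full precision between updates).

After 'quiet': P(compromised) = 0.1·0.7500 / (0.1·0.7500 + 0.65·0.2500) ≈ 0.3158
After 'quiet': P(compromised) = 0.1·0.3158 / (0.1·0.3158 + 0.65·0.6842) ≈ 0.0663

0.066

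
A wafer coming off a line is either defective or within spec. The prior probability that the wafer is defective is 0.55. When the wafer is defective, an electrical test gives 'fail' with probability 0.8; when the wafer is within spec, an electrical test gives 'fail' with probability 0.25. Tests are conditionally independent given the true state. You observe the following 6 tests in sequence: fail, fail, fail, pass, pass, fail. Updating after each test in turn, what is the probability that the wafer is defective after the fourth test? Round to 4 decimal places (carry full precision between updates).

0.9144

After 'fail': P(defective) = 0.8·0.5500 / (0.8·0.5500 + 0.25·0.4500) ≈ 0.7964
After 'fail': P(defective) = 0.8·0.7964 / (0.8·0.7964 + 0.25·0.2036) ≈ 0.9260
After 'fail': P(defective) = 0.8·0.9260 / (0.8·0.9260 + 0.25·0.0740) ≈ 0.9756
After 'pass': P(defective) = 0.2·0.9756 / (0.2·0.9756 + 0.75·0.0244) ≈ 0.9144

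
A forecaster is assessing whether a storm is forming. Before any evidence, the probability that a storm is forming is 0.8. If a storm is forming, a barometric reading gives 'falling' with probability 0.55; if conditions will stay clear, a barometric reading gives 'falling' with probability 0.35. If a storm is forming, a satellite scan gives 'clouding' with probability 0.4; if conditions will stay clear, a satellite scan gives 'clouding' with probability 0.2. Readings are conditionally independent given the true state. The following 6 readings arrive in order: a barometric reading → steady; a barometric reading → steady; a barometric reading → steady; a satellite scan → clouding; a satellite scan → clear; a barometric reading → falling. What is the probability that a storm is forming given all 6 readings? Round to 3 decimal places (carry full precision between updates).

After a barometric reading='steady': P(storm) = 0.45·0.8000 / (0.45·0.8000 + 0.65·0.2000) ≈ 0.7347
After a barometric reading='steady': P(storm) = 0.45·0.7347 / (0.45·0.7347 + 0.65·0.2653) ≈ 0.6572
After a barometric reading='steady': P(storm) = 0.45·0.6572 / (0.45·0.6572 + 0.65·0.3428) ≈ 0.5703
After a satellite scan='clouding': P(storm) = 0.4·0.5703 / (0.4·0.5703 + 0.2·0.4297) ≈ 0.7264
After a satellite scan='clear': P(storm) = 0.6·0.7264 / (0.6·0.7264 + 0.8·0.2736) ≈ 0.6657
After a barometric reading='falling': P(storm) = 0.55·0.6657 / (0.55·0.6657 + 0.35·0.3343) ≈ 0.7578

0.758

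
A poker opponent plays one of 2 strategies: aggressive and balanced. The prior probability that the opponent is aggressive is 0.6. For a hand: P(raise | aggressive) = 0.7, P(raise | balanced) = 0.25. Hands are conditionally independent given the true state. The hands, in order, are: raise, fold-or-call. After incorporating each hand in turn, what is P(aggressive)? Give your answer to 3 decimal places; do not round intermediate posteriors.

0.627

Apply Bayes' rule sequentially, carrying P(aggressive) forward.
After 'raise': P(aggressive) = 0.7·0.6000 / (0.7·0.6000 + 0.25·0.4000) ≈ 0.8077
After 'fold-or-call': P(aggressive) = 0.3·0.8077 / (0.3·0.8077 + 0.75·0.1923) ≈ 0.6269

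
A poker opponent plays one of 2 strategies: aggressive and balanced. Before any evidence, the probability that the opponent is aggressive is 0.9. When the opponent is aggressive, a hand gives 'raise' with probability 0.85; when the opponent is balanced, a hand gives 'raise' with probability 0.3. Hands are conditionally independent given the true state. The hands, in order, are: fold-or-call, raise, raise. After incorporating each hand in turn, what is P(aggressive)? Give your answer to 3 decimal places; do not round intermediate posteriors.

Each posterior becomes the prior for the next update.
After 'fold-or-call': P(aggressive) = 0.15·0.9000 / (0.15·0.9000 + 0.7·0.1000) ≈ 0.6585
After 'raise': P(aggressive) = 0.85·0.6585 / (0.85·0.6585 + 0.3·0.3415) ≈ 0.8453
After 'raise': P(aggressive) = 0.85·0.8453 / (0.85·0.8453 + 0.3·0.1547) ≈ 0.9393

0.939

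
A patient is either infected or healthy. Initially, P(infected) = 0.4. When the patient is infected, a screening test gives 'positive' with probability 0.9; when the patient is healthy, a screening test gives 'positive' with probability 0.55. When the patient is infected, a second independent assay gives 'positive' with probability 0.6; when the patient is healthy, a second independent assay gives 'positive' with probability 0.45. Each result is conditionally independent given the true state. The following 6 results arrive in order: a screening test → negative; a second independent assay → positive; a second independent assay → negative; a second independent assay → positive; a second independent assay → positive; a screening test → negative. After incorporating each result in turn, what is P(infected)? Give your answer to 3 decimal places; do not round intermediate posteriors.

0.054

Each posterior becomes the prior for the next update.
After a screening test='negative': P(infected) = 0.1·0.4000 / (0.1·0.4000 + 0.45·0.6000) ≈ 0.1290
After a second independent assay='positive': P(infected) = 0.6·0.1290 / (0.6·0.1290 + 0.45·0.8710) ≈ 0.1649
After a second independent assay='negative': P(infected) = 0.4·0.1649 / (0.4·0.1649 + 0.55·0.8351) ≈ 0.1256
After a second independent assay='positive': P(infected) = 0.6·0.1256 / (0.6·0.1256 + 0.45·0.8744) ≈ 0.1608
After a second independent assay='positive': P(infected) = 0.6·0.1608 / (0.6·0.1608 + 0.45·0.8392) ≈ 0.2034
After a screening test='negative': P(infected) = 0.1·0.2034 / (0.1·0.2034 + 0.45·0.7966) ≈ 0.0537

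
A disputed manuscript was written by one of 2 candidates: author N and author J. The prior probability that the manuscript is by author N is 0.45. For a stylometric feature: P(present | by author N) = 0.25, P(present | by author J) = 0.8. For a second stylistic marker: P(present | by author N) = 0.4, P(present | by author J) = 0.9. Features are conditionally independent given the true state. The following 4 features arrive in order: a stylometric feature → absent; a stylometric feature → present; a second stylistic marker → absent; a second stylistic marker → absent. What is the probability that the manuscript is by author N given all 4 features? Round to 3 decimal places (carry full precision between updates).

After a stylometric feature='absent': P(author N) = 0.75·0.4500 / (0.75·0.4500 + 0.2·0.5500) ≈ 0.7542
After a stylometric feature='present': P(author N) = 0.25·0.7542 / (0.25·0.7542 + 0.8·0.2458) ≈ 0.4895
After a second stylistic marker='absent': P(author N) = 0.6·0.4895 / (0.6·0.4895 + 0.1·0.5105) ≈ 0.8519
After a second stylistic marker='absent': P(author N) = 0.6·0.8519 / (0.6·0.8519 + 0.1·0.1481) ≈ 0.9718

0.972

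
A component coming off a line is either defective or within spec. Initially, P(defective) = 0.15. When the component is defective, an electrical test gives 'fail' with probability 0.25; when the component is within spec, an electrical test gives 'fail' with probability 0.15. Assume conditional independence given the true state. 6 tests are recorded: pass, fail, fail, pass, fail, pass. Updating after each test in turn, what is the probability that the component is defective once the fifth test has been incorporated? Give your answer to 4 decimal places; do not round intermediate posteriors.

After 'pass': P(defective) = 0.75·0.1500 / (0.75·0.1500 + 0.85·0.8500) ≈ 0.1347
After 'fail': P(defective) = 0.25·0.1347 / (0.25·0.1347 + 0.15·0.8653) ≈ 0.2060
After 'fail': P(defective) = 0.25·0.2060 / (0.25·0.2060 + 0.15·0.7940) ≈ 0.3019
After 'pass': P(defective) = 0.75·0.3019 / (0.75·0.3019 + 0.85·0.6981) ≈ 0.2762
After 'fail': P(defective) = 0.25·0.2762 / (0.25·0.2762 + 0.15·0.7238) ≈ 0.3888

0.3888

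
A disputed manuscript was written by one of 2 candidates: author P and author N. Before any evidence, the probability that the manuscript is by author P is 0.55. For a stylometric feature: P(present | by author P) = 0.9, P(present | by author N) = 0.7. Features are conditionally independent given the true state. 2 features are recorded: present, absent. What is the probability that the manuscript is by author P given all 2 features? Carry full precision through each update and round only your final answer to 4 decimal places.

Apply Bayes' rule sequentially, carrying P(author P) forward.
After 'present': P(author P) = 0.9·0.5500 / (0.9·0.5500 + 0.7·0.4500) ≈ 0.6111
After 'absent': P(author P) = 0.1·0.6111 / (0.1·0.6111 + 0.3·0.3889) ≈ 0.3438

0.3438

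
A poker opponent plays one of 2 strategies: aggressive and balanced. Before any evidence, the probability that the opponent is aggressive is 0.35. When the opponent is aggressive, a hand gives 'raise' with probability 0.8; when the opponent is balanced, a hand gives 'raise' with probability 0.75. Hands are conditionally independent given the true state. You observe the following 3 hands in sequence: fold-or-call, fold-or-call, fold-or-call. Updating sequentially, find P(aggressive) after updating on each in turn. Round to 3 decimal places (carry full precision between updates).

0.216

After 'fold-or-call': P(aggressive) = 0.2·0.3500 / (0.2·0.3500 + 0.25·0.6500) ≈ 0.3011
After 'fold-or-call': P(aggressive) = 0.2·0.3011 / (0.2·0.3011 + 0.25·0.6989) ≈ 0.2563
After 'fold-or-call': P(aggressive) = 0.2·0.2563 / (0.2·0.2563 + 0.25·0.7437) ≈ 0.2161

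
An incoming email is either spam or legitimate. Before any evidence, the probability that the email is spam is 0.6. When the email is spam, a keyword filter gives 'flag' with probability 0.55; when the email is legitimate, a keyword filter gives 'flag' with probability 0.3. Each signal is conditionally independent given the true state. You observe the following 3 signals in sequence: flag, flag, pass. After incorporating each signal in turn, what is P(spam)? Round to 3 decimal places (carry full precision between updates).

Each posterior becomes the prior for the next update.
After 'flag': P(spam) = 0.55·0.6000 / (0.55·0.6000 + 0.3·0.4000) ≈ 0.7333
After 'flag': P(spam) = 0.55·0.7333 / (0.55·0.7333 + 0.3·0.2667) ≈ 0.8345
After 'pass': P(spam) = 0.45·0.8345 / (0.45·0.8345 + 0.7·0.1655) ≈ 0.7642

0.764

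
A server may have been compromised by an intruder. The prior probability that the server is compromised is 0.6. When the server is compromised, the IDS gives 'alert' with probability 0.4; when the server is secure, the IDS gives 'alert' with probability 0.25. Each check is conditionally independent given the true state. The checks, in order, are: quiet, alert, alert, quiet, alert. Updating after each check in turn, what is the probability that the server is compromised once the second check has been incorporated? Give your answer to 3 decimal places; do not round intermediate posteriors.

Apply Bayes' rule sequentially, carrying P(compromised) forward.
After 'quiet': P(compromised) = 0.6·0.6000 / (0.6·0.6000 + 0.75·0.4000) ≈ 0.5455
After 'alert': P(compromised) = 0.4·0.5455 / (0.4·0.5455 + 0.25·0.4545) ≈ 0.6575

0.658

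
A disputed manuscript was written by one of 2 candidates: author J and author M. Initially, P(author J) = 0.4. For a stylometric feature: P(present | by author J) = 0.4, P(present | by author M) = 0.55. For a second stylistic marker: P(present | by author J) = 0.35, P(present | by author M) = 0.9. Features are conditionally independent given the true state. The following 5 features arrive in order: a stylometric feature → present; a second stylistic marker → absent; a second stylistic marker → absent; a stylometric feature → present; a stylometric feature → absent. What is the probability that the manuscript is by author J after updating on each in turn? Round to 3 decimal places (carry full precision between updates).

Each posterior becomes the prior for the next update.
After a stylometric feature='present': P(author J) = 0.4·0.4000 / (0.4·0.4000 + 0.55·0.6000) ≈ 0.3265
After a second stylistic marker='absent': P(author J) = 0.65·0.3265 / (0.65·0.3265 + 0.1·0.6735) ≈ 0.7591
After a second stylistic marker='absent': P(author J) = 0.65·0.7591 / (0.65·0.7591 + 0.1·0.2409) ≈ 0.9535
After a stylometric feature='present': P(author J) = 0.4·0.9535 / (0.4·0.9535 + 0.55·0.0465) ≈ 0.9371
After a stylometric feature='absent': P(author J) = 0.6·0.9371 / (0.6·0.9371 + 0.45·0.0629) ≈ 0.9521

0.952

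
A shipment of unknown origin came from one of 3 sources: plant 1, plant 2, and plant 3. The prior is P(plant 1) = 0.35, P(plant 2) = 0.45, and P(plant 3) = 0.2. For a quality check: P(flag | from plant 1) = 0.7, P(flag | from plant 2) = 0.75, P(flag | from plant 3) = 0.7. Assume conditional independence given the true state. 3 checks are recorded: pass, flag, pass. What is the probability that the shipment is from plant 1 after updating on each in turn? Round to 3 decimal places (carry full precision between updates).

Each posterior becomes the prior for the next update.
After 'pass': normaliser = 0.3·0.3500 + 0.25·0.4500 + 0.3·0.2000; P(plant 1) ≈ 0.3784, P(plant 2) ≈ 0.4054, P(plant 3) ≈ 0.2162
After 'flag': normaliser = 0.7·0.3784 + 0.75·0.4054 + 0.7·0.2162; P(plant 1) ≈ 0.3677, P(plant 2) ≈ 0.4221, P(plant 3) ≈ 0.2101
After 'pass': normaliser = 0.3·0.3677 + 0.25·0.4221 + 0.3·0.2101; P(plant 1) ≈ 0.3956, P(plant 2) ≈ 0.3784, P(plant 3) ≈ 0.2260

0.396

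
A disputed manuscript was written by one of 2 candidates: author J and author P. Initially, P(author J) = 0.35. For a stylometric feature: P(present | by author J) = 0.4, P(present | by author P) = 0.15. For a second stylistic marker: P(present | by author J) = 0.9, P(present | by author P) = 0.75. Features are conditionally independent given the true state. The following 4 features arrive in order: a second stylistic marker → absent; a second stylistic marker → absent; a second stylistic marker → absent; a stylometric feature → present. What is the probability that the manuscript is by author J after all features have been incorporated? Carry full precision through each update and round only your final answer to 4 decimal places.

Apply Bayes' rule sequentially, carrying P(author J) forward.
After a second stylistic marker='absent': P(author J) = 0.1·0.3500 / (0.1·0.3500 + 0.25·0.6500) ≈ 0.1772
After a second stylistic marker='absent': P(author J) = 0.1·0.1772 / (0.1·0.1772 + 0.25·0.8228) ≈ 0.0793
After a second stylistic marker='absent': P(author J) = 0.1·0.0793 / (0.1·0.0793 + 0.25·0.9207) ≈ 0.0333
After a stylometric feature='present': P(author J) = 0.4·0.0333 / (0.4·0.0333 + 0.15·0.9667) ≈ 0.0842

0.0842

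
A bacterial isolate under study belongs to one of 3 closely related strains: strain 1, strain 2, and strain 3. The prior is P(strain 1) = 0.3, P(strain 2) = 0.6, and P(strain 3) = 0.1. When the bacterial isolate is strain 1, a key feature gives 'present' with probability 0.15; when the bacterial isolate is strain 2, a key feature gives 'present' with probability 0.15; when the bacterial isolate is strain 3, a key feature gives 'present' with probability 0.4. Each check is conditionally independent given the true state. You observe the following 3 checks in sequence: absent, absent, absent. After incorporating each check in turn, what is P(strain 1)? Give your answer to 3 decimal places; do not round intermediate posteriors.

0.321

After 'absent': normaliser = 0.85·0.3000 + 0.85·0.6000 + 0.6·0.1000; P(strain 1) ≈ 0.3091, P(strain 2) ≈ 0.6182, P(strain 3) ≈ 0.0727
After 'absent': normaliser = 0.85·0.3091 + 0.85·0.6182 + 0.6·0.0727; P(strain 1) ≈ 0.3158, P(strain 2) ≈ 0.6317, P(strain 3) ≈ 0.0525
After 'absent': normaliser = 0.85·0.3158 + 0.85·0.6317 + 0.6·0.0525; P(strain 1) ≈ 0.3208, P(strain 2) ≈ 0.6416, P(strain 3) ≈ 0.0376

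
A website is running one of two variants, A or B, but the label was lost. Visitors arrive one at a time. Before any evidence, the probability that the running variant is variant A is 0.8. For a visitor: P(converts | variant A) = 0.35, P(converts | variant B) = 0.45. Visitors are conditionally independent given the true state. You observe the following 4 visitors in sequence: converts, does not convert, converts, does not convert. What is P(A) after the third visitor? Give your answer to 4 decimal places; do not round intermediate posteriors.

0.7409

After 'converts': P(A) = 0.35·0.8000 / (0.35·0.8000 + 0.45·0.2000) ≈ 0.7568
After 'does not convert': P(A) = 0.65·0.7568 / (0.65·0.7568 + 0.55·0.2432) ≈ 0.7862
After 'converts': P(A) = 0.35·0.7862 / (0.35·0.7862 + 0.45·0.2138) ≈ 0.7409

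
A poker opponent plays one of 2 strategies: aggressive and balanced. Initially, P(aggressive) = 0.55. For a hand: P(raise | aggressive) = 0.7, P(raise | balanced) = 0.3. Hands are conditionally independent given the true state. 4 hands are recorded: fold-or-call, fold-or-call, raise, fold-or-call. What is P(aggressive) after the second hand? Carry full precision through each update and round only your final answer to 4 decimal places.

0.1833

After 'fold-or-call': P(aggressive) = 0.3·0.5500 / (0.3·0.5500 + 0.7·0.4500) ≈ 0.3438
After 'fold-or-call': P(aggressive) = 0.3·0.3438 / (0.3·0.3438 + 0.7·0.6562) ≈ 0.1833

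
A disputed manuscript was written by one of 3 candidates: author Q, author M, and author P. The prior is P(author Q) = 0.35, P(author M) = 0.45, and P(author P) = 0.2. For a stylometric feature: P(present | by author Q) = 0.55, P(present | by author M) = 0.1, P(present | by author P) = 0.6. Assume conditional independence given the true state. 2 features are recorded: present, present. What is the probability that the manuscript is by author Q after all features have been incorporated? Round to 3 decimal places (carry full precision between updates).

0.581

After 'present': normaliser = 0.55·0.3500 + 0.1·0.4500 + 0.6·0.2000; P(author Q) ≈ 0.5385, P(author M) ≈ 0.1259, P(author P) ≈ 0.3357
After 'present': normaliser = 0.55·0.5385 + 0.1·0.1259 + 0.6·0.3357; P(author Q) ≈ 0.5805, P(author M) ≈ 0.0247, P(author P) ≈ 0.3948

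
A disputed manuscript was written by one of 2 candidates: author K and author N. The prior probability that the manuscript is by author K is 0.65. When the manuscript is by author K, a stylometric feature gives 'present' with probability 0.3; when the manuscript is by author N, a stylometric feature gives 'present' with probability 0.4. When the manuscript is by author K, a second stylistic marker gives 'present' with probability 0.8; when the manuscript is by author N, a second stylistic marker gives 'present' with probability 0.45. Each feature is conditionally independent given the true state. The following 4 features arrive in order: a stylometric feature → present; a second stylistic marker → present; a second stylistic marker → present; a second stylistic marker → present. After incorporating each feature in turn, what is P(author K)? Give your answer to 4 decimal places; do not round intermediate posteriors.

After a stylometric feature='present': P(author K) = 0.3·0.6500 / (0.3·0.6500 + 0.4·0.3500) ≈ 0.5821
After a second stylistic marker='present': P(author K) = 0.8·0.5821 / (0.8·0.5821 + 0.45·0.4179) ≈ 0.7123
After a second stylistic marker='present': P(author K) = 0.8·0.7123 / (0.8·0.7123 + 0.45·0.2877) ≈ 0.8149
After a second stylistic marker='present': P(author K) = 0.8·0.8149 / (0.8·0.8149 + 0.45·0.1851) ≈ 0.8867

0.8867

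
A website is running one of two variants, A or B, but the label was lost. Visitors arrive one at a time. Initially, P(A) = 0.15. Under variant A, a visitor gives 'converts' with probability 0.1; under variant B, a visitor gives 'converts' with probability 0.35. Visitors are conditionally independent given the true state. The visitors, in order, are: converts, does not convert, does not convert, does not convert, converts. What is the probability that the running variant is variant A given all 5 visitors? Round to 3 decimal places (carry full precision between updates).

0.037

After 'converts': P(A) = 0.1·0.1500 / (0.1·0.1500 + 0.35·0.8500) ≈ 0.0480
After 'does not convert': P(A) = 0.9·0.0480 / (0.9·0.0480 + 0.65·0.9520) ≈ 0.0653
After 'does not convert': P(A) = 0.9·0.0653 / (0.9·0.0653 + 0.65·0.9347) ≈ 0.0881
After 'does not convert': P(A) = 0.9·0.0881 / (0.9·0.0881 + 0.65·0.9119) ≈ 0.1180
After 'converts': P(A) = 0.1·0.1180 / (0.1·0.1180 + 0.35·0.8820) ≈ 0.0368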